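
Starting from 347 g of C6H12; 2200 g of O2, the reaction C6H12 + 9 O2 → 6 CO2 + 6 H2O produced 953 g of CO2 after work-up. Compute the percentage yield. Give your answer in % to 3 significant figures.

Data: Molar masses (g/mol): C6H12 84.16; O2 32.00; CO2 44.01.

n(C6H12) = 347.0 / 84.16 = 4.123 mol
n(O2) = 2200 / 32.00 = 68.75 mol
n/ν for C6H12 = 4.123/1 = 4.123
n/ν for O2 = 68.75/9 = 7.639
Smallest n/ν is C6H12 → limiting reagent.
theoretical n(CO2) = (6/1) × 4.123 = 24.74 mol → 1089 g
% yield = 953 / 1089 × 100 = 87.51 %

87.5 %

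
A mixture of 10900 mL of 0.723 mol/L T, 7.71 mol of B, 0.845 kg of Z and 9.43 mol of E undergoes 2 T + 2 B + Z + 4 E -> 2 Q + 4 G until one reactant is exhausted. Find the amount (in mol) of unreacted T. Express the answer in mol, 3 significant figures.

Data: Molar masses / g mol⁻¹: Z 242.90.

n(T) = 0.723 × 10900/1000 = 7.881 mol
n(B) = 7.710 mol
n(Z) = 0.8450×1000 / 242.90 = 3.479 mol
n(E) = 9.430 mol
n/ν for T = 7.881/2 = 3.941
n/ν for B = 7.710/2 = 3.855
n/ν for Z = 3.479/1 = 3.479
n/ν for E = 9.430/4 = 2.358
Smallest n/ν is E → limiting reagent.
T consumed = (2/4) × 9.430 = 4.715 mol
T remaining = 7.881 − 4.715 = 3.166 mol

3.17 mol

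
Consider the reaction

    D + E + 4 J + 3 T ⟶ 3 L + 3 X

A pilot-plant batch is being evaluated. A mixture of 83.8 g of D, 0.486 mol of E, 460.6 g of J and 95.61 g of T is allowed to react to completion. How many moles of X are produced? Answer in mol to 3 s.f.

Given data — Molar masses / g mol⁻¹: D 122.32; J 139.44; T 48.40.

1.46 mol

n(D) = 83.80 / 122.32 = 0.6851 mol
n(E) = 0.4860 mol
n(J) = 460.6 / 139.44 = 3.303 mol
n(T) = 95.61 / 48.40 = 1.975 mol
n/ν → D: 0.6851, E: 0.4860, J: 0.8258, T: 0.6583; E is limiting.
n(X) = (3/1) × 0.4860 = 1.458 mol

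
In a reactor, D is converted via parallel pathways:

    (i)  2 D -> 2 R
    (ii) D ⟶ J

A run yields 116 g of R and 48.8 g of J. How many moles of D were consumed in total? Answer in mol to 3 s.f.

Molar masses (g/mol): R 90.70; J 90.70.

1.82 mol

n(R) = 116 / 90.70 = 1.279 mol
n(J) = 48.8 / 90.70 = 0.5380 mol
n(D) via (i) = (2/2)×1.279 = 1.279 mol
n(D) via (ii) = (1/1)×0.5380 = 0.5380 mol
total n(D) = 1.279 + 0.5380 = 1.817 mol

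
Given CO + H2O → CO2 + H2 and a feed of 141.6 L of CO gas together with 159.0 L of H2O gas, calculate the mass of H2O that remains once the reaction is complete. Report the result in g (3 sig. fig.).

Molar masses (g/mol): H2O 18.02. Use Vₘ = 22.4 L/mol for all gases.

n(CO) = 141.6 / 22.4 = 6.321 mol
n(H2O) = 159.0 / 22.4 = 7.098 mol
n/ν for CO = 6.321/1 = 6.321
n/ν for H2O = 7.098/1 = 7.098
Smallest n/ν is CO → limiting reagent.
H2O consumed = (1/1) × 6.321 = 6.321 mol
H2O remaining = 7.098 − 6.321 = 0.7770 mol
mass = 0.7770 × 18.02 = 14.00 g

14.0 g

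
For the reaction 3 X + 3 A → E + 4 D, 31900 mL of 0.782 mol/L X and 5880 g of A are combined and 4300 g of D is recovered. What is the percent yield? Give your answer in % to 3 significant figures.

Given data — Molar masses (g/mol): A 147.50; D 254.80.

n(X) = 0.782 × 31900/1000 = 24.95 mol
n(A) = 5880 / 147.50 = 39.86 mol
n/ν for X = 24.95/3 = 8.317
n/ν for A = 39.86/3 = 13.29
Smallest n/ν is X → limiting reagent.
theoretical n(D) = (4/3) × 24.95 = 33.27 mol → 8477 g
% yield = 4300 / 8477 × 100 = 50.73 %

50.7 %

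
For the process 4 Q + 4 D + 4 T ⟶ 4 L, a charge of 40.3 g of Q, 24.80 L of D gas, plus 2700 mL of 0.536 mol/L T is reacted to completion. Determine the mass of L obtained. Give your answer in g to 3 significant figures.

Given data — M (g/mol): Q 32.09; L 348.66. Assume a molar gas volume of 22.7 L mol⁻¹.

n(Q) = 40.30 / 32.09 = 1.256 mol
n(D) = 24.80 / 22.7 = 1.093 mol
n(T) = 0.536 × 2700/1000 = 1.447 mol
n/ν for Q = 1.256/4 = 0.3140
n/ν for D = 1.093/4 = 0.2733
n/ν for T = 1.447/4 = 0.3618
Smallest n/ν is D → limiting reagent.
n(L) = (4/4) × 1.093 = 1.093 mol
mass = 1.093 × 348.66 = 381.1 g

381 g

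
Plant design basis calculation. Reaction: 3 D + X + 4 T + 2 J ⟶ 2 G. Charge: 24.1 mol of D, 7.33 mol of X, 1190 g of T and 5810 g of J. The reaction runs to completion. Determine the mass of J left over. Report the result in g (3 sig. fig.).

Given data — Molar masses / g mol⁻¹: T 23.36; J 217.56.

n(D) = 24.10 mol
n(X) = 7.330 mol
n(T) = 1190 / 23.36 = 50.94 mol
n(J) = 5810 / 217.56 = 26.71 mol
n/ν → D: 8.033, X: 7.330, T: 12.74, J: 13.36; X is limiting.
J consumed = (2/1) × 7.330 = 14.66 mol
J remaining = 26.71 − 14.66 = 12.05 mol
mass = 12.05 × 217.56 = 2622 g

2620 g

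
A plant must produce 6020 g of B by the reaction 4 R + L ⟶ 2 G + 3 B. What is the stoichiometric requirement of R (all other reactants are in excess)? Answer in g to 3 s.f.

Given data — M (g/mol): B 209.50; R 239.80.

9190 g

n(B) = 6020 / 209.50 = 28.74 mol
n(R) = (4/3) × 28.74 = 38.32 mol
mass = 38.32 × 239.80 = 9189 g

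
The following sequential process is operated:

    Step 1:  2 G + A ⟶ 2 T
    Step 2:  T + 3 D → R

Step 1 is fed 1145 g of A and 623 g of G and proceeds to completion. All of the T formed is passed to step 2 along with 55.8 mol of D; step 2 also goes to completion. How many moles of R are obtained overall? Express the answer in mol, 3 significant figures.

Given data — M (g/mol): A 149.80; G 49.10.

Step 1:
n(A) = 1145 / 149.80 = 7.644 mol
n(G) = 623.0 / 49.10 = 12.69 mol
n/ν for A = 7.644/1 = 7.644
n/ν for G = 12.69/2 = 6.345
Smallest n/ν is G → limiting reagent.
n(T) produced = (2/2) × 12.69 = 12.69 mol
Step 2:
n(T) available = 12.69 mol
n(D) = 55.80 mol
n/ν for T = 12.69/1 = 12.69
n/ν for D = 55.80/3 = 18.60
Smallest n/ν is T → limiting reagent.
n(R) = (1/1) × 12.69 = 12.69 mol

12.7 mol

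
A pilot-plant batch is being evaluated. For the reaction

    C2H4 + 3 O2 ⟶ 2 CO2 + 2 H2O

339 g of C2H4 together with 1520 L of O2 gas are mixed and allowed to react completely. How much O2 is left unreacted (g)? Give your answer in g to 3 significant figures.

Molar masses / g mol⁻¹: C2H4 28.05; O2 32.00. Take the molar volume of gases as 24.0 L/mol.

n(C2H4) = 339.0 / 28.05 = 12.09 mol
n(O2) = 1520 / 24.0 = 63.33 mol
n/ν for C2H4 = 12.09/1 = 12.09
n/ν for O2 = 63.33/3 = 21.11
Smallest n/ν is C2H4 → limiting reagent.
O2 consumed = (3/1) × 12.09 = 36.27 mol
O2 remaining = 63.33 − 36.27 = 27.06 mol
mass = 27.06 × 32.00 = 865.9 g

866 g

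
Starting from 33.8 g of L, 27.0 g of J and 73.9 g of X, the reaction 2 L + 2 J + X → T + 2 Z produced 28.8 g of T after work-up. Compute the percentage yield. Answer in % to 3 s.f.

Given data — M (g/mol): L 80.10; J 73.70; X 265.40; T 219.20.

n(L) = 33.80 / 80.10 = 0.4220 mol
n(J) = 27.00 / 73.70 = 0.3664 mol
n(X) = 73.90 / 265.40 = 0.2784 mol
n/ν for L = 0.4220/2 = 0.2110
n/ν for J = 0.3664/2 = 0.1832
n/ν for X = 0.2784/1 = 0.2784
Smallest n/ν is J → limiting reagent.
theoretical n(T) = (1/2) × 0.3664 = 0.1832 mol → 40.16 g
% yield = 28.8 / 40.16 × 100 = 71.71 %

71.7 %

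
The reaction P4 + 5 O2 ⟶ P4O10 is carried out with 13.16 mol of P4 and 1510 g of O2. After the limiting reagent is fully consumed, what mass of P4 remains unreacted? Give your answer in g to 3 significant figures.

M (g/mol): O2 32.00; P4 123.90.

n(P4) = 13.16 mol
n(O2) = 1510 / 32.00 = 47.19 mol
n/ν → P4: 13.16, O2: 9.438; O2 is limiting.
P4 consumed = (1/5) × 47.19 = 9.438 mol
P4 remaining = 13.16 − 9.438 = 3.722 mol
mass = 3.722 × 123.90 = 461.2 g

461 g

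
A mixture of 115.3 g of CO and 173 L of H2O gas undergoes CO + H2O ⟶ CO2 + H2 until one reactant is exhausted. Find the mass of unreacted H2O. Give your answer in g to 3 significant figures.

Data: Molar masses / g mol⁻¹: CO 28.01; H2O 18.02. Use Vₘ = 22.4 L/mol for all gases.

65.0 g

n(CO) = 115.3 / 28.01 = 4.116 mol
n(H2O) = 173.0 / 22.4 = 7.723 mol
n/ν for CO = 4.116/1 = 4.116
n/ν for H2O = 7.723/1 = 7.723
Smallest n/ν is CO → limiting reagent.
H2O consumed = (1/1) × 4.116 = 4.116 mol
H2O remaining = 7.723 − 4.116 = 3.607 mol
mass = 3.607 × 18.02 = 65.00 g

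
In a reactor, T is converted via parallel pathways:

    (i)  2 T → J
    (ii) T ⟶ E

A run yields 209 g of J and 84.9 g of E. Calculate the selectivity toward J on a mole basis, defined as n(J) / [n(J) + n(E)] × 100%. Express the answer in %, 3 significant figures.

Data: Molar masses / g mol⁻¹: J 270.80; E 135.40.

55.2 %

n(J) = 209 / 270.80 = 0.7718 mol
n(E) = 84.9 / 135.40 = 0.6270 mol
selectivity = 0.7718/(0.7718+0.6270) × 100 = 55.18 %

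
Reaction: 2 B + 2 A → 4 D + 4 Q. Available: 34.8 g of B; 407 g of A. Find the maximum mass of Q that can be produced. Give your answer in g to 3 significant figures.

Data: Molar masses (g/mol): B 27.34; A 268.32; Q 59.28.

n(B) = 34.80 / 27.34 = 1.273 mol
n(A) = 407.0 / 268.32 = 1.517 mol
n/ν for B = 1.273/2 = 0.6365
n/ν for A = 1.517/2 = 0.7585
Smallest n/ν is B → limiting reagent.
n(Q) = (4/2) × 1.273 = 2.546 mol
mass = 2.546 × 59.28 = 150.9 g

151 g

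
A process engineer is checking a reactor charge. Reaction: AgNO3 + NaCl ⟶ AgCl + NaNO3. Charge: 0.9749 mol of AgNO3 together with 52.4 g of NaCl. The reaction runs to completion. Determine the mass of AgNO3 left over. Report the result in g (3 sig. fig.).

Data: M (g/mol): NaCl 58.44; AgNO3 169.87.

13.3 g

n(AgNO3) = 0.9749 mol
n(NaCl) = 52.40 / 58.44 = 0.8966 mol
n/ν for AgNO3 = 0.9749/1 = 0.9749
n/ν for NaCl = 0.8966/1 = 0.8966
Smallest n/ν is NaCl → limiting reagent.
AgNO3 consumed = (1/1) × 0.8966 = 0.8966 mol
AgNO3 remaining = 0.9749 − 0.8966 = 0.07830 mol
mass = 0.07830 × 169.87 = 13.30 g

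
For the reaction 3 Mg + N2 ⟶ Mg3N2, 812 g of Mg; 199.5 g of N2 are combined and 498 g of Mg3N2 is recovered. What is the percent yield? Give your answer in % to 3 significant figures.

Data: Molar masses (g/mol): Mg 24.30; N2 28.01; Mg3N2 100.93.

n(Mg) = 812.0 / 24.30 = 33.42 mol
n(N2) = 199.5 / 28.01 = 7.122 mol
n/ν for Mg = 33.42/3 = 11.14
n/ν for N2 = 7.122/1 = 7.122
Smallest n/ν is N2 → limiting reagent.
theoretical n(Mg3N2) = (1/1) × 7.122 = 7.122 mol → 718.8 g
% yield = 498 / 718.8 × 100 = 69.28 %

69.3 %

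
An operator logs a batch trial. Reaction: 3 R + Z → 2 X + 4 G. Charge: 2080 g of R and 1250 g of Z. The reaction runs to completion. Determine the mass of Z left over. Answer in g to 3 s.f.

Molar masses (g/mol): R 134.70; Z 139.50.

n(R) = 2080 / 134.70 = 15.44 mol
n(Z) = 1250 / 139.50 = 8.961 mol
n/ν → R: 5.147, Z: 8.961; R is limiting.
Z consumed = (1/3) × 15.44 = 5.147 mol
Z remaining = 8.961 − 5.147 = 3.814 mol
mass = 3.814 × 139.50 = 532.1 g

532 g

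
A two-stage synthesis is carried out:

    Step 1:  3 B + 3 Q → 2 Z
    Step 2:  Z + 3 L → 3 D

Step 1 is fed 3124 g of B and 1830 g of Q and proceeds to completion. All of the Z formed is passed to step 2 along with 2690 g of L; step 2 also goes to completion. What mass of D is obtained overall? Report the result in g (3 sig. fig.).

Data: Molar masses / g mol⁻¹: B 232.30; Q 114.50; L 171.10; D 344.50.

5420 g

Step 1:
n(B) = 3124 / 232.30 = 13.45 mol
n(Q) = 1830 / 114.50 = 15.98 mol
n/ν for B = 13.45/3 = 4.483
n/ν for Q = 15.98/3 = 5.327
Smallest n/ν is B → limiting reagent.
n(Z) produced = (2/3) × 13.45 = 8.967 mol
Step 2:
n(Z) available = 8.967 mol
n(L) = 2690 / 171.10 = 15.72 mol
n/ν for Z = 8.967/1 = 8.967
n/ν for L = 15.72/3 = 5.240
Smallest n/ν is L → limiting reagent.
n(D) = (3/3) × 15.72 = 15.72 mol
mass = 15.72 × 344.50 = 5416 g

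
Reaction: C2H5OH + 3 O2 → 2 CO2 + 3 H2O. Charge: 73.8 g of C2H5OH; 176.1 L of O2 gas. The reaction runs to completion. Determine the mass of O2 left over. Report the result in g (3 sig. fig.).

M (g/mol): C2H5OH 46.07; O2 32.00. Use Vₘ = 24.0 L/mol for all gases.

n(C2H5OH) = 73.80 / 46.07 = 1.602 mol
n(O2) = 176.1 / 24.0 = 7.338 mol
n/ν → C2H5OH: 1.602, O2: 2.446; C2H5OH is limiting.
O2 consumed = (3/1) × 1.602 = 4.806 mol
O2 remaining = 7.338 − 4.806 = 2.532 mol
mass = 2.532 × 32.00 = 81.02 g

81.0 g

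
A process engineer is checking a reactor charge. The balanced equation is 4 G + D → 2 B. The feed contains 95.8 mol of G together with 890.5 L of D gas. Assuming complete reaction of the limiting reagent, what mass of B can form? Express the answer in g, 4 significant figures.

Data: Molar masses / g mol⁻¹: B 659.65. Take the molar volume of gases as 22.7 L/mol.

31600 g

n(G) = 95.80 mol
n(D) = 890.5 / 22.7 = 39.23 mol
n/ν for G = 95.80/4 = 23.95
n/ν for D = 39.23/1 = 39.23
Smallest n/ν is G → limiting reagent.
n(B) = (2/4) × 95.80 = 47.90 mol
mass = 47.90 × 659.65 = 31600 g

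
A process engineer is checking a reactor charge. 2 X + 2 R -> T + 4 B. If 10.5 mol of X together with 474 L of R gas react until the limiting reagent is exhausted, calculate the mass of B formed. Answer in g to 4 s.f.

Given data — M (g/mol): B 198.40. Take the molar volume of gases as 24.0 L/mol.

n(X) = 10.50 mol
n(R) = 474.0 / 24.0 = 19.75 mol
n/ν for X = 10.50/2 = 5.250
n/ν for R = 19.75/2 = 9.875
Smallest n/ν is X → limiting reagent.
n(B) = (4/2) × 10.50 = 21.00 mol
mass = 21.00 × 198.40 = 4166 g

4166 g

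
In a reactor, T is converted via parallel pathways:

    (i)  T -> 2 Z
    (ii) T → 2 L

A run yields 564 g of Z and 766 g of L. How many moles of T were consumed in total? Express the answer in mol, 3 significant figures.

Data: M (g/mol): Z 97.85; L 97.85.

n(Z) = 564 / 97.85 = 5.764 mol
n(L) = 766 / 97.85 = 7.828 mol
n(T) via (i) = (1/2)×5.764 = 2.882 mol
n(T) via (ii) = (1/2)×7.828 = 3.914 mol
total n(T) = 2.882 + 3.914 = 6.796 mol

6.80 mol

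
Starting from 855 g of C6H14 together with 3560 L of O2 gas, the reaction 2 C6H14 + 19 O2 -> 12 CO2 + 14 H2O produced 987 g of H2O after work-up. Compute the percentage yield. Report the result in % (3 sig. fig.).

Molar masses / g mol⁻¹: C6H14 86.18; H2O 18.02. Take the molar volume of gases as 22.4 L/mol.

78.9 %

n(C6H14) = 855.0 / 86.18 = 9.921 mol
n(O2) = 3560 / 22.4 = 158.9 mol
n/ν for C6H14 = 9.921/2 = 4.961
n/ν for O2 = 158.9/19 = 8.363
Smallest n/ν is C6H14 → limiting reagent.
theoretical n(H2O) = (14/2) × 9.921 = 69.45 mol → 1251 g
% yield = 987 / 1251 × 100 = 78.90 %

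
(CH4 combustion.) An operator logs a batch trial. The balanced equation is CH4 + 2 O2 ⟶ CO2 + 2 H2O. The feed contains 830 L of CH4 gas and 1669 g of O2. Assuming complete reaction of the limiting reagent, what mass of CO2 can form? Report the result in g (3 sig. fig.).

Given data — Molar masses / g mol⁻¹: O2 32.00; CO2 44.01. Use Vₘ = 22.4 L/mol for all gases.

n(CH4) = 830.0 / 22.4 = 37.05 mol
n(O2) = 1669 / 32.00 = 52.16 mol
n/ν for CH4 = 37.05/1 = 37.05
n/ν for O2 = 52.16/2 = 26.08
Smallest n/ν is O2 → limiting reagent.
n(CO2) = (1/2) × 52.16 = 26.08 mol
mass = 26.08 × 44.01 = 1148 g

1150 g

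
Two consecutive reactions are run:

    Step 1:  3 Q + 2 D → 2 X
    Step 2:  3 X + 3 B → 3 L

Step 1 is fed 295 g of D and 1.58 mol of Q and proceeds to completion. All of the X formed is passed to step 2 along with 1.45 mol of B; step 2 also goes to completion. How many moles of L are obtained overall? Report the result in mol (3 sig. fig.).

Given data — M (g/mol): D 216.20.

1.05 mol

Step 1:
n(D) = 295.0 / 216.20 = 1.364 mol
n(Q) = 1.580 mol
n/ν for D = 1.364/2 = 0.6820
n/ν for Q = 1.580/3 = 0.5267
Smallest n/ν is Q → limiting reagent.
n(X) produced = (2/3) × 1.580 = 1.053 mol
Step 2:
n(X) available = 1.053 mol
n(B) = 1.450 mol
n/ν for X = 1.053/3 = 0.3510
n/ν for B = 1.450/3 = 0.4833
Smallest n/ν is X → limiting reagent.
n(L) = (3/3) × 1.053 = 1.053 mol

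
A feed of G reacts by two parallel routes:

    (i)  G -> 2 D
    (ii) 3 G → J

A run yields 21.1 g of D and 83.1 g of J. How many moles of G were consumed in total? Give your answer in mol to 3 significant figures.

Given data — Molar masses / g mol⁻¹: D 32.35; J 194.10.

n(D) = 21.1 / 32.35 = 0.6522 mol
n(J) = 83.1 / 194.10 = 0.4281 mol
n(G) via (i) = (1/2)×0.6522 = 0.3261 mol
n(G) via (ii) = (3/1)×0.4281 = 1.284 mol
total n(G) = 0.3261 + 1.284 = 1.610 mol

1.61 mol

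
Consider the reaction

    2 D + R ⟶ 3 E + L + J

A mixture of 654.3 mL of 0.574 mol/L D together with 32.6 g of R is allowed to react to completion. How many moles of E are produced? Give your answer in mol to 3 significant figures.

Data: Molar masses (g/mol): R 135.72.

0.563 mol

n(D) = 0.574 × 654.3/1000 = 0.3756 mol
n(R) = 32.60 / 135.72 = 0.2402 mol
n/ν for D = 0.3756/2 = 0.1878
n/ν for R = 0.2402/1 = 0.2402
Smallest n/ν is D → limiting reagent.
n(E) = (3/2) × 0.3756 = 0.5634 mol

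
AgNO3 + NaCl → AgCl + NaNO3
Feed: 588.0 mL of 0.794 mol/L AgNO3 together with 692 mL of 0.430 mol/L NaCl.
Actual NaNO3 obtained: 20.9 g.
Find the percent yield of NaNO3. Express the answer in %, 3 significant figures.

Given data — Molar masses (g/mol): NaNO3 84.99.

n(AgNO3) = 0.794 × 588.0/1000 = 0.4669 mol
n(NaCl) = 0.430 × 692.0/1000 = 0.2976 mol
n/ν for AgNO3 = 0.4669/1 = 0.4669
n/ν for NaCl = 0.2976/1 = 0.2976
Smallest n/ν is NaCl → limiting reagent.
theoretical n(NaNO3) = (1/1) × 0.2976 = 0.2976 mol → 25.29 g
% yield = 20.9 / 25.29 × 100 = 82.64 %

82.6 %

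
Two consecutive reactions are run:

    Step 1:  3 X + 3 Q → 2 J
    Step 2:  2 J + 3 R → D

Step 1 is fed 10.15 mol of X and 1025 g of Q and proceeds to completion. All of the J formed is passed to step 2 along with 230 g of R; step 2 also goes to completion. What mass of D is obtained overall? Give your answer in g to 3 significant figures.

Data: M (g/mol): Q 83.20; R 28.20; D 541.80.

1470 g

Step 1:
n(X) = 10.15 mol
n(Q) = 1025 / 83.20 = 12.32 mol
n/ν for X = 10.15/3 = 3.383
n/ν for Q = 12.32/3 = 4.107
Smallest n/ν is X → limiting reagent.
n(J) produced = (2/3) × 10.15 = 6.767 mol
Step 2:
n(J) available = 6.767 mol
n(R) = 230.0 / 28.20 = 8.156 mol
n/ν for J = 6.767/2 = 3.384
n/ν for R = 8.156/3 = 2.719
Smallest n/ν is R → limiting reagent.
n(D) = (1/3) × 8.156 = 2.719 mol
mass = 2.719 × 541.80 = 1473 g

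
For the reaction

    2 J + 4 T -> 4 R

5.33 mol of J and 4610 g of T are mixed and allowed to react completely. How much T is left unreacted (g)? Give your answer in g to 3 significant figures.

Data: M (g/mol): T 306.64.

n(J) = 5.330 mol
n(T) = 4610 / 306.64 = 15.03 mol
n/ν for J = 5.330/2 = 2.665
n/ν for T = 15.03/4 = 3.758
Smallest n/ν is J → limiting reagent.
T consumed = (4/2) × 5.330 = 10.66 mol
T remaining = 15.03 − 10.66 = 4.370 mol
mass = 4.370 × 306.64 = 1340 g

1340 g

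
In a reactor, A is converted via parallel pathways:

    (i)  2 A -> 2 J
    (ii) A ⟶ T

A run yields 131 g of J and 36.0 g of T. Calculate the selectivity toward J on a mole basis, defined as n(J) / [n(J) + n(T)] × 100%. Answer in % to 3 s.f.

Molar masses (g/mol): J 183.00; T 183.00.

78.4 %

n(J) = 131 / 183.00 = 0.7158 mol
n(T) = 36.0 / 183.00 = 0.1967 mol
selectivity = 0.7158/(0.7158+0.1967) × 100 = 78.44 %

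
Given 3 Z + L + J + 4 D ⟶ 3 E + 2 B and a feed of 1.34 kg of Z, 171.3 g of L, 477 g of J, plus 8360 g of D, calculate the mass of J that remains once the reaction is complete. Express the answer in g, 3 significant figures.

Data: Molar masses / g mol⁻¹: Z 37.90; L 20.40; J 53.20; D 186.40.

30.3 g

n(Z) = 1.340×1000 / 37.90 = 35.36 mol
n(L) = 171.3 / 20.40 = 8.397 mol
n(J) = 477.0 / 53.20 = 8.966 mol
n(D) = 8360 / 186.40 = 44.85 mol
n/ν for Z = 35.36/3 = 11.79
n/ν for L = 8.397/1 = 8.397
n/ν for J = 8.966/1 = 8.966
n/ν for D = 44.85/4 = 11.21
Smallest n/ν is L → limiting reagent.
J consumed = (1/1) × 8.397 = 8.397 mol
J remaining = 8.966 − 8.397 = 0.5690 mol
mass = 0.5690 × 53.20 = 30.27 g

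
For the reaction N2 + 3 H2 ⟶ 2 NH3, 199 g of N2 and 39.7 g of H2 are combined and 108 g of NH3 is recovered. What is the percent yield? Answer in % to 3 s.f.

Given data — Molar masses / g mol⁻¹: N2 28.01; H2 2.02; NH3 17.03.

48.4 %

n(N2) = 199.0 / 28.01 = 7.105 mol
n(H2) = 39.70 / 2.02 = 19.65 mol
n/ν for N2 = 7.105/1 = 7.105
n/ν for H2 = 19.65/3 = 6.550
Smallest n/ν is H2 → limiting reagent.
theoretical n(NH3) = (2/3) × 19.65 = 13.10 mol → 223.1 g
% yield = 108 / 223.1 × 100 = 48.41 %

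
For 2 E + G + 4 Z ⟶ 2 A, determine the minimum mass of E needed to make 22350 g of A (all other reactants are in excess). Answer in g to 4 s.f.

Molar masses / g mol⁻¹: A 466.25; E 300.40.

14400 g

n(A) = 22350 / 466.25 = 47.94 mol
n(E) = (2/2) × 47.94 = 47.94 mol
mass = 47.94 × 300.40 = 14400 g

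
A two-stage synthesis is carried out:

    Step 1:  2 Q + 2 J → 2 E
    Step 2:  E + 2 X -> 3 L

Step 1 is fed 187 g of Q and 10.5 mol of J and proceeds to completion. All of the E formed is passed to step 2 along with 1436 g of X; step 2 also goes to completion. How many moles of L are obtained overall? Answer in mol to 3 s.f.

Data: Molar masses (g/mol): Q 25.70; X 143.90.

15.0 mol

Step 1:
n(Q) = 187.0 / 25.70 = 7.276 mol
n(J) = 10.50 mol
n/ν for Q = 7.276/2 = 3.638
n/ν for J = 10.50/2 = 5.250
Smallest n/ν is Q → limiting reagent.
n(E) produced = (2/2) × 7.276 = 7.276 mol
Step 2:
n(E) available = 7.276 mol
n(X) = 1436 / 143.90 = 9.979 mol
n/ν for E = 7.276/1 = 7.276
n/ν for X = 9.979/2 = 4.990
Smallest n/ν is X → limiting reagent.
n(L) = (3/2) × 9.979 = 14.97 mol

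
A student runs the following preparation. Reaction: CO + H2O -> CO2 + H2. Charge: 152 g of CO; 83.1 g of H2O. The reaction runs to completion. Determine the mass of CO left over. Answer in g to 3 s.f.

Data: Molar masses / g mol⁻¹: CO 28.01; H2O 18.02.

22.8 g

n(CO) = 152.0 / 28.01 = 5.427 mol
n(H2O) = 83.10 / 18.02 = 4.612 mol
n/ν for CO = 5.427/1 = 5.427
n/ν for H2O = 4.612/1 = 4.612
Smallest n/ν is H2O → limiting reagent.
CO consumed = (1/1) × 4.612 = 4.612 mol
CO remaining = 5.427 − 4.612 = 0.8150 mol
mass = 0.8150 × 28.01 = 22.83 g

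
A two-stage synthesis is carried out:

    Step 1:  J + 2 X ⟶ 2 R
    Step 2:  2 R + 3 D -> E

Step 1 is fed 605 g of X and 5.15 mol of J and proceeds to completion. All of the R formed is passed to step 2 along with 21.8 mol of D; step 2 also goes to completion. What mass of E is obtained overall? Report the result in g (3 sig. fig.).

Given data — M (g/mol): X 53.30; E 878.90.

4530 g

Step 1:
n(X) = 605.0 / 53.30 = 11.35 mol
n(J) = 5.150 mol
n/ν → X: 5.675, J: 5.150; J is limiting.
n(R) produced = (2/1) × 5.150 = 10.30 mol
Step 2:
n(R) available = 10.30 mol
n(D) = 21.80 mol
n/ν → R: 5.150, D: 7.267; R is limiting.
n(E) = (1/2) × 10.30 = 5.150 mol
mass = 5.150 × 878.90 = 4526 g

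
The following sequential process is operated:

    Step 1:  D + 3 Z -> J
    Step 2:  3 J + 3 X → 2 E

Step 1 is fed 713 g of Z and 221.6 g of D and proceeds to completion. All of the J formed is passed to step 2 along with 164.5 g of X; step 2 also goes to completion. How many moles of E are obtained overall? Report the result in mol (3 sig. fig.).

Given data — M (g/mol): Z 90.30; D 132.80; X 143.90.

0.762 mol

Step 1:
n(Z) = 713.0 / 90.30 = 7.896 mol
n(D) = 221.6 / 132.80 = 1.669 mol
n/ν → Z: 2.632, D: 1.669; D is limiting.
n(J) produced = (1/1) × 1.669 = 1.669 mol
Step 2:
n(J) available = 1.669 mol
n(X) = 164.5 / 143.90 = 1.143 mol
n/ν → J: 0.5563, X: 0.3810; X is limiting.
n(E) = (2/3) × 1.143 = 0.7620 mol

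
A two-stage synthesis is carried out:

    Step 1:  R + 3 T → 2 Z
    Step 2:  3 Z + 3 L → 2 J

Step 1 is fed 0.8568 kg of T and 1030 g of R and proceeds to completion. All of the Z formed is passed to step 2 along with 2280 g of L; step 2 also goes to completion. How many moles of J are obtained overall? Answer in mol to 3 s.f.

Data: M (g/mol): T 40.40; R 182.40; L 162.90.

7.53 mol

Step 1:
n(T) = 0.8568×1000 / 40.40 = 21.21 mol
n(R) = 1030 / 182.40 = 5.647 mol
n/ν for T = 21.21/3 = 7.070
n/ν for R = 5.647/1 = 5.647
Smallest n/ν is R → limiting reagent.
n(Z) produced = (2/1) × 5.647 = 11.29 mol
Step 2:
n(Z) available = 11.29 mol
n(L) = 2280 / 162.90 = 14.00 mol
n/ν for Z = 11.29/3 = 3.763
n/ν for L = 14.00/3 = 4.667
Smallest n/ν is Z → limiting reagent.
n(J) = (2/3) × 11.29 = 7.527 mol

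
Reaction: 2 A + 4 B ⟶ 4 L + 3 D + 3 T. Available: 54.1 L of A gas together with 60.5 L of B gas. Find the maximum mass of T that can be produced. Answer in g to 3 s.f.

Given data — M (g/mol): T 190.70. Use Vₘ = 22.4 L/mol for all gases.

n(A) = 54.10 / 22.4 = 2.415 mol
n(B) = 60.50 / 22.4 = 2.701 mol
n/ν for A = 2.415/2 = 1.208
n/ν for B = 2.701/4 = 0.6753
Smallest n/ν is B → limiting reagent.
n(T) = (3/4) × 2.701 = 2.026 mol
mass = 2.026 × 190.70 = 386.4 g

386 g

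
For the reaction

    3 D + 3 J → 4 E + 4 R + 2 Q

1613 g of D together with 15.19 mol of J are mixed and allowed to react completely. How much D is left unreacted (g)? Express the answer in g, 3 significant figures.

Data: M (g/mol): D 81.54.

n(D) = 1613 / 81.54 = 19.78 mol
n(J) = 15.19 mol
n/ν for D = 19.78/3 = 6.593
n/ν for J = 15.19/3 = 5.063
Smallest n/ν is J → limiting reagent.
D consumed = (3/3) × 15.19 = 15.19 mol
D remaining = 19.78 − 15.19 = 4.590 mol
mass = 4.590 × 81.54 = 374.3 g

374 g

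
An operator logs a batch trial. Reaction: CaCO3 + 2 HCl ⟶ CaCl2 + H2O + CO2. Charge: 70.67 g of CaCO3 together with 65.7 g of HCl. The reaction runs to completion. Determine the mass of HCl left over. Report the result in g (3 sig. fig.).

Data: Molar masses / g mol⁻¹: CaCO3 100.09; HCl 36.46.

14.2 g

n(CaCO3) = 70.67 / 100.09 = 0.7061 mol
n(HCl) = 65.70 / 36.46 = 1.802 mol
n/ν → CaCO3: 0.7061, HCl: 0.9010; CaCO3 is limiting.
HCl consumed = (2/1) × 0.7061 = 1.412 mol
HCl remaining = 1.802 − 1.412 = 0.3900 mol
mass = 0.3900 × 36.46 = 14.22 g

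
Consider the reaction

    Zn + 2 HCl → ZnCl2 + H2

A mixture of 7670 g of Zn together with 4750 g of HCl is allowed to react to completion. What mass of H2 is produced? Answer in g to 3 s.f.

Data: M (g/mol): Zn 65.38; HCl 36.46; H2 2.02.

132 g

n(Zn) = 7670 / 65.38 = 117.3 mol
n(HCl) = 4750 / 36.46 = 130.3 mol
n/ν → Zn: 117.3, HCl: 65.15; HCl is limiting.
n(H2) = (1/2) × 130.3 = 65.15 mol
mass = 65.15 × 2.02 = 131.6 g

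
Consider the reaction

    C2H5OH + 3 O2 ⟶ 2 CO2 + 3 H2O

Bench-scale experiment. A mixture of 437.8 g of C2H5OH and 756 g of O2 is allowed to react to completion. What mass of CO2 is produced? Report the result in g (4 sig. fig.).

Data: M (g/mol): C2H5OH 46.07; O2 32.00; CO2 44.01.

n(C2H5OH) = 437.8 / 46.07 = 9.503 mol
n(O2) = 756.0 / 32.00 = 23.63 mol
n/ν → C2H5OH: 9.503, O2: 7.877; O2 is limiting.
n(CO2) = (2/3) × 23.63 = 15.75 mol
mass = 15.75 × 44.01 = 693.2 g

693.2 g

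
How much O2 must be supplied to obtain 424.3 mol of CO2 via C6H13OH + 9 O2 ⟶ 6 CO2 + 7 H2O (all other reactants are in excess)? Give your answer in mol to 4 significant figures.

n(CO2) = 424.3 mol
n(O2) = (9/6) × 424.3 = 636.5 mol

636.5 mol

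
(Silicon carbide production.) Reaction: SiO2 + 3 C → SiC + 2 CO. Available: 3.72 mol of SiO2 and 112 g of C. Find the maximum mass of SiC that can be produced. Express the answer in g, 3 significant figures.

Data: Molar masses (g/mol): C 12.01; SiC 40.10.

n(SiO2) = 3.720 mol
n(C) = 112.0 / 12.01 = 9.326 mol
n/ν for SiO2 = 3.720/1 = 3.720
n/ν for C = 9.326/3 = 3.109
Smallest n/ν is C → limiting reagent.
n(SiC) = (1/3) × 9.326 = 3.109 mol
mass = 3.109 × 40.10 = 124.7 g

125 g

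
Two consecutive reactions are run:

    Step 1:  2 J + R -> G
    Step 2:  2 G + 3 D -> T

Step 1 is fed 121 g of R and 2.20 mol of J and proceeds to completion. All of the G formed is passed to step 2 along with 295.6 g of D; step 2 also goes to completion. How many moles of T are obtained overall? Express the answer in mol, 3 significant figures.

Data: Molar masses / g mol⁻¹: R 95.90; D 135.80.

Step 1:
n(R) = 121.0 / 95.90 = 1.262 mol
n(J) = 2.200 mol
n/ν → R: 1.262, J: 1.100; J is limiting.
n(G) produced = (1/2) × 2.200 = 1.100 mol
Step 2:
n(G) available = 1.100 mol
n(D) = 295.6 / 135.80 = 2.177 mol
n/ν → G: 0.5500, D: 0.7257; G is limiting.
n(T) = (1/2) × 1.100 = 0.5500 mol

0.550 mol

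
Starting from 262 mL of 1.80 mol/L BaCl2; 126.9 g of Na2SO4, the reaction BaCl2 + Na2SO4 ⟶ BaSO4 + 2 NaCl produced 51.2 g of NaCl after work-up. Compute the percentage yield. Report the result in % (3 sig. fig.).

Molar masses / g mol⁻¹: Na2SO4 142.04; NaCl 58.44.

n(BaCl2) = 1.80 × 262.0/1000 = 0.4716 mol
n(Na2SO4) = 126.9 / 142.04 = 0.8934 mol
n/ν → BaCl2: 0.4716, Na2SO4: 0.8934; BaCl2 is limiting.
theoretical n(NaCl) = (2/1) × 0.4716 = 0.9432 mol → 55.12 g
% yield = 51.2 / 55.12 × 100 = 92.89 %

92.9 %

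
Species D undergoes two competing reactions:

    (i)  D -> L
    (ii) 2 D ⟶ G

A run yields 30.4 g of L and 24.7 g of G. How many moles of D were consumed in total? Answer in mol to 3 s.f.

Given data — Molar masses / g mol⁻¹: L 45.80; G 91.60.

1.20 mol

n(L) = 30.4 / 45.80 = 0.6638 mol
n(G) = 24.7 / 91.60 = 0.2697 mol
n(D) via (i) = (1/1)×0.6638 = 0.6638 mol
n(D) via (ii) = (2/1)×0.2697 = 0.5394 mol
total n(D) = 0.6638 + 0.5394 = 1.203 mol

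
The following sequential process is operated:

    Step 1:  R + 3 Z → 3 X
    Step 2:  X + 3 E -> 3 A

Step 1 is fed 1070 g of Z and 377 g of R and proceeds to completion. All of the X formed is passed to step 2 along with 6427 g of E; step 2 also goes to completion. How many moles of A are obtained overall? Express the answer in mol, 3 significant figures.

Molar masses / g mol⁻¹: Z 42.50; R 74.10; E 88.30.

45.8 mol

Step 1:
n(Z) = 1070 / 42.50 = 25.18 mol
n(R) = 377.0 / 74.10 = 5.088 mol
n/ν → Z: 8.393, R: 5.088; R is limiting.
n(X) produced = (3/1) × 5.088 = 15.26 mol
Step 2:
n(X) available = 15.26 mol
n(E) = 6427 / 88.30 = 72.79 mol
n/ν → X: 15.26, E: 24.26; X is limiting.
n(A) = (3/1) × 15.26 = 45.78 mol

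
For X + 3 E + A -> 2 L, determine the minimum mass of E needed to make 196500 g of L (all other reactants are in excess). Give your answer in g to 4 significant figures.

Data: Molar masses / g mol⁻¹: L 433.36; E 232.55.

158200 g

n(L) = 196500 / 433.36 = 453.4 mol
n(E) = (3/2) × 453.4 = 680.1 mol
mass = 680.1 × 232.55 = 158200 g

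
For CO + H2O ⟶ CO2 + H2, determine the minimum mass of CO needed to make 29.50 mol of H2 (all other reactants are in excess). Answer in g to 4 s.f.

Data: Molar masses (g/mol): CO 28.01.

826.3 g

n(H2) = 29.50 mol
n(CO) = (1/1) × 29.50 = 29.50 mol
mass = 29.50 × 28.01 = 826.3 g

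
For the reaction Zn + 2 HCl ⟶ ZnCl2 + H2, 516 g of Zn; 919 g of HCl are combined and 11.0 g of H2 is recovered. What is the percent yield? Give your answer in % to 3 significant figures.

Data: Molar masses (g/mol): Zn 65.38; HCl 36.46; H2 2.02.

69.0 %

n(Zn) = 516.0 / 65.38 = 7.892 mol
n(HCl) = 919.0 / 36.46 = 25.21 mol
n/ν → Zn: 7.892, HCl: 12.61; Zn is limiting.
theoretical n(H2) = (1/1) × 7.892 = 7.892 mol → 15.94 g
% yield = 11.0 / 15.94 × 100 = 69.01 %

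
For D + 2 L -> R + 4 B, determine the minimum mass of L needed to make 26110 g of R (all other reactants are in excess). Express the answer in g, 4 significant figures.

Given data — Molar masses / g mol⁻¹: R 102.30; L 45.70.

23330 g

n(R) = 26110 / 102.30 = 255.2 mol
n(L) = (2/1) × 255.2 = 510.4 mol
mass = 510.4 × 45.70 = 23330 g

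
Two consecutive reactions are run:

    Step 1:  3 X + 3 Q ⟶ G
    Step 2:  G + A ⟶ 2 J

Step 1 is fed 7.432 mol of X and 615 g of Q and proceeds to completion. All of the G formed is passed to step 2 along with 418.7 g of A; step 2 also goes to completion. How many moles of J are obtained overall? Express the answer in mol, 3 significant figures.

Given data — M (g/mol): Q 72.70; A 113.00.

4.95 mol

Step 1:
n(X) = 7.432 mol
n(Q) = 615.0 / 72.70 = 8.459 mol
n/ν → X: 2.477, Q: 2.820; X is limiting.
n(G) produced = (1/3) × 7.432 = 2.477 mol
Step 2:
n(G) available = 2.477 mol
n(A) = 418.7 / 113.00 = 3.705 mol
n/ν → G: 2.477, A: 3.705; G is limiting.
n(J) = (2/1) × 2.477 = 4.954 mol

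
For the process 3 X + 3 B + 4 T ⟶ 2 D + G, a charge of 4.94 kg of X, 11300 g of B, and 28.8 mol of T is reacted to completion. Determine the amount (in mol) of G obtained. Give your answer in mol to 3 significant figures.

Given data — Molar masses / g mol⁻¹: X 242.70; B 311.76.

n(X) = 4.940×1000 / 242.70 = 20.35 mol
n(B) = 11300 / 311.76 = 36.25 mol
n(T) = 28.80 mol
n/ν for X = 20.35/3 = 6.783
n/ν for B = 36.25/3 = 12.08
n/ν for T = 28.80/4 = 7.200
Smallest n/ν is X → limiting reagent.
n(G) = (1/3) × 20.35 = 6.783 mol

6.78 mol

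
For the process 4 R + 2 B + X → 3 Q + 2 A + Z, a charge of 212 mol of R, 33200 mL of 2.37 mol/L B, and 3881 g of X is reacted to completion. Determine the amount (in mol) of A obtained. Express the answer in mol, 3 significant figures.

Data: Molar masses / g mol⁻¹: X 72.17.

n(R) = 212.0 mol
n(B) = 2.37 × 33200/1000 = 78.68 mol
n(X) = 3881 / 72.17 = 53.78 mol
n/ν → R: 53.00, B: 39.34, X: 53.78; B is limiting.
n(A) = (2/2) × 78.68 = 78.68 mol

78.7 mol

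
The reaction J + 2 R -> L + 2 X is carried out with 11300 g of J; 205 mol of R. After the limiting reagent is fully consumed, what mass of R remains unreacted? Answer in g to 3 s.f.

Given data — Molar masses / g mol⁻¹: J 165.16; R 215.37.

n(J) = 11300 / 165.16 = 68.42 mol
n(R) = 205.0 mol
n/ν for J = 68.42/1 = 68.42
n/ν for R = 205.0/2 = 102.5
Smallest n/ν is J → limiting reagent.
R consumed = (2/1) × 68.42 = 136.8 mol
R remaining = 205.0 − 136.8 = 68.20 mol
mass = 68.20 × 215.37 = 14690 g

14700 g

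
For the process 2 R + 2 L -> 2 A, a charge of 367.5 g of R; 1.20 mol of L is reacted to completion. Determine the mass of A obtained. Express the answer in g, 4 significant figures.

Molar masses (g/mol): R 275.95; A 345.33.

414.4 g

n(R) = 367.5 / 275.95 = 1.332 mol
n(L) = 1.200 mol
n/ν for R = 1.332/2 = 0.6660
n/ν for L = 1.200/2 = 0.6000
Smallest n/ν is L → limiting reagent.
n(A) = (2/2) × 1.200 = 1.200 mol
mass = 1.200 × 345.33 = 414.4 g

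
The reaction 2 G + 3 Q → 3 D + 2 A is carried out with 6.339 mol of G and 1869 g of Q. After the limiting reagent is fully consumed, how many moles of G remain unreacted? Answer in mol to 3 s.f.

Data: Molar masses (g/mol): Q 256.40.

n(G) = 6.339 mol
n(Q) = 1869 / 256.40 = 7.289 mol
n/ν → G: 3.170, Q: 2.430; Q is limiting.
G consumed = (2/3) × 7.289 = 4.859 mol
G remaining = 6.339 − 4.859 = 1.480 mol

1.48 mol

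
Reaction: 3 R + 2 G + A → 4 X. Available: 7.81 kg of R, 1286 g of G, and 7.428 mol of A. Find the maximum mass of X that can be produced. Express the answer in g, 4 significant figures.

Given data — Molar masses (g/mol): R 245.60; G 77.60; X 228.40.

6786 g

n(R) = 7.810×1000 / 245.60 = 31.80 mol
n(G) = 1286 / 77.60 = 16.57 mol
n(A) = 7.428 mol
n/ν for R = 31.80/3 = 10.60
n/ν for G = 16.57/2 = 8.285
n/ν for A = 7.428/1 = 7.428
Smallest n/ν is A → limiting reagent.
n(X) = (4/1) × 7.428 = 29.71 mol
mass = 29.71 × 228.40 = 6786 g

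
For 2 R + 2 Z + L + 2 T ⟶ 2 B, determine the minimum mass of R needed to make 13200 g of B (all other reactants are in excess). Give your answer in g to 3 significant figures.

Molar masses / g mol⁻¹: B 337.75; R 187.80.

7340 g

n(B) = 13200 / 337.75 = 39.08 mol
n(R) = (2/2) × 39.08 = 39.08 mol
mass = 39.08 × 187.80 = 7339 g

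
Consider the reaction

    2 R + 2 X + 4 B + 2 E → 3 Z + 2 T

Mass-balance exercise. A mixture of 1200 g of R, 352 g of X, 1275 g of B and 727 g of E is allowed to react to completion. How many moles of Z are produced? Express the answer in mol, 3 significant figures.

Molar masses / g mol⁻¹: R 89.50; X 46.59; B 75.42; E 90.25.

11.3 mol

n(R) = 1200 / 89.50 = 13.41 mol
n(X) = 352.0 / 46.59 = 7.555 mol
n(B) = 1275 / 75.42 = 16.91 mol
n(E) = 727.0 / 90.25 = 8.055 mol
n/ν for R = 13.41/2 = 6.705
n/ν for X = 7.555/2 = 3.778
n/ν for B = 16.91/4 = 4.228
n/ν for E = 8.055/2 = 4.028
Smallest n/ν is X → limiting reagent.
n(Z) = (3/2) × 7.555 = 11.33 mol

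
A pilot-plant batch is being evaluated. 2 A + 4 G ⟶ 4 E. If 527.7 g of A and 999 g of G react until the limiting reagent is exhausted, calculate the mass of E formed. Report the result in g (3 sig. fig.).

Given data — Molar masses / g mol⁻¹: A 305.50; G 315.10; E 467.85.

n(A) = 527.7 / 305.50 = 1.727 mol
n(G) = 999.0 / 315.10 = 3.170 mol
n/ν → A: 0.8635, G: 0.7925; G is limiting.
n(E) = (4/4) × 3.170 = 3.170 mol
mass = 3.170 × 467.85 = 1483 g

1480 g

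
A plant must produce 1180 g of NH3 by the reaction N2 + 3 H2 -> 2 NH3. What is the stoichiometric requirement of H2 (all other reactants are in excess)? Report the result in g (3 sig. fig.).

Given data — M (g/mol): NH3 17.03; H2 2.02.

n(NH3) = 1180 / 17.03 = 69.29 mol
n(H2) = (3/2) × 69.29 = 103.9 mol
mass = 103.9 × 2.02 = 209.9 g

210 g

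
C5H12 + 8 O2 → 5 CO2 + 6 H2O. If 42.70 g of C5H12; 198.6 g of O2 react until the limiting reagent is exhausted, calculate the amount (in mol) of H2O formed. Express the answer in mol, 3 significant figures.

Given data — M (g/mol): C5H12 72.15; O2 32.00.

3.55 mol

n(C5H12) = 42.70 / 72.15 = 0.5918 mol
n(O2) = 198.6 / 32.00 = 6.206 mol
n/ν for C5H12 = 0.5918/1 = 0.5918
n/ν for O2 = 6.206/8 = 0.7758
Smallest n/ν is C5H12 → limiting reagent.
n(H2O) = (6/1) × 0.5918 = 3.551 mol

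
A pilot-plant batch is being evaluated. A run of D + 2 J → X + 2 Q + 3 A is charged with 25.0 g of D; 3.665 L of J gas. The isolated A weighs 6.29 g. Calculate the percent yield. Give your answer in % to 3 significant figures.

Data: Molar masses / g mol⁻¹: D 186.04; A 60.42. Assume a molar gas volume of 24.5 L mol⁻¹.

n(D) = 25.00 / 186.04 = 0.1344 mol
n(J) = 3.665 / 24.5 = 0.1496 mol
n/ν for D = 0.1344/1 = 0.1344
n/ν for J = 0.1496/2 = 0.07480
Smallest n/ν is J → limiting reagent.
theoretical n(A) = (3/2) × 0.1496 = 0.2244 mol → 13.56 g
% yield = 6.29 / 13.56 × 100 = 46.39 %

46.4 %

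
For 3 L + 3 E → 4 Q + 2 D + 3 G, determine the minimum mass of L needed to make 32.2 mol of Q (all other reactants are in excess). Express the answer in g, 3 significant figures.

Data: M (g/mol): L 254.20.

6140 g

n(Q) = 32.20 mol
n(L) = (3/4) × 32.20 = 24.15 mol
mass = 24.15 × 254.20 = 6139 g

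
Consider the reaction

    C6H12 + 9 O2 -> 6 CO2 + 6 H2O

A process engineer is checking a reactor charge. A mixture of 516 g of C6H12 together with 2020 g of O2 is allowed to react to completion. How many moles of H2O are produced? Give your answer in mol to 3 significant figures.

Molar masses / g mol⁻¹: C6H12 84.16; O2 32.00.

36.8 mol

n(C6H12) = 516.0 / 84.16 = 6.131 mol
n(O2) = 2020 / 32.00 = 63.13 mol
n/ν for C6H12 = 6.131/1 = 6.131
n/ν for O2 = 63.13/9 = 7.014
Smallest n/ν is C6H12 → limiting reagent.
n(H2O) = (6/1) × 6.131 = 36.79 mol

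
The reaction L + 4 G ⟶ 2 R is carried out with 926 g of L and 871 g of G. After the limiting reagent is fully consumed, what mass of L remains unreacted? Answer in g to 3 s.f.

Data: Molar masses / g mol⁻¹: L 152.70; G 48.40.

239 g

n(L) = 926.0 / 152.70 = 6.064 mol
n(G) = 871.0 / 48.40 = 18.00 mol
n/ν for L = 6.064/1 = 6.064
n/ν for G = 18.00/4 = 4.500
Smallest n/ν is G → limiting reagent.
L consumed = (1/4) × 18.00 = 4.500 mol
L remaining = 6.064 − 4.500 = 1.564 mol
mass = 1.564 × 152.70 = 238.8 g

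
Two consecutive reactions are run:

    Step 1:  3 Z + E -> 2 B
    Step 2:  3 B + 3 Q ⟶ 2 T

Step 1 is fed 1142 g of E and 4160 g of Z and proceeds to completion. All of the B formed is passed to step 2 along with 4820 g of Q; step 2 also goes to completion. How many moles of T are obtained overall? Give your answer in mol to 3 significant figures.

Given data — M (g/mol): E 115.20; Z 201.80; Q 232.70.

Step 1:
n(E) = 1142 / 115.20 = 9.913 mol
n(Z) = 4160 / 201.80 = 20.61 mol
n/ν for E = 9.913/1 = 9.913
n/ν for Z = 20.61/3 = 6.870
Smallest n/ν is Z → limiting reagent.
n(B) produced = (2/3) × 20.61 = 13.74 mol
Step 2:
n(B) available = 13.74 mol
n(Q) = 4820 / 232.70 = 20.71 mol
n/ν for B = 13.74/3 = 4.580
n/ν for Q = 20.71/3 = 6.903
Smallest n/ν is B → limiting reagent.
n(T) = (2/3) × 13.74 = 9.160 mol

9.16 mol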